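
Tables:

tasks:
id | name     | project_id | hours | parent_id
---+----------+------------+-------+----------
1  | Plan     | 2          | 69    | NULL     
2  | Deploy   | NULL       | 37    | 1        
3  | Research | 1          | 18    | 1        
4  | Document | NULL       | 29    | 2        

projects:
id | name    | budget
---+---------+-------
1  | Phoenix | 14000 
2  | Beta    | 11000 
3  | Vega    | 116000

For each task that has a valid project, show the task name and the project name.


INNER JOIN keeps only tasks rows whose project_id matches an id in projects. Walk through each task:
  - task 1 (Plan): project_id=2 -> matches Beta
  - task 2 (Deploy): project_id=NULL, no match -> dropped
  - task 3 (Research): project_id=1 -> matches Phoenix
  - task 4 (Document): project_id=NULL, no match -> dropped
So 2 of 4 rows are dropped.

SQL:
SELECT a.name, b.name AS project
FROM tasks a
INNER JOIN projects b ON a.project_id = b.id

Result:
name     | project
---------+--------
Plan     | Beta   
Research | Phoenix


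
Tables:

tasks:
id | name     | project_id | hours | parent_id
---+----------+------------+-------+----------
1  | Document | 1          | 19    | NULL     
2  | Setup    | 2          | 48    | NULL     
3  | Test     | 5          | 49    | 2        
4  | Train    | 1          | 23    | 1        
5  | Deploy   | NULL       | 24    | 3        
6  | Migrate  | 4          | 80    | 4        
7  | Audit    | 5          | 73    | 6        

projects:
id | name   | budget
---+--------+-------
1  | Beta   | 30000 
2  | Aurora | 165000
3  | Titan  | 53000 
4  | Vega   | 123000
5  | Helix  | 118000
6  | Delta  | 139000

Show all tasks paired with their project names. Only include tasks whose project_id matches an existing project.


INNER JOIN keeps only tasks rows whose project_id matches an id in projects. Walk through each task:
  - task 1 (Document): project_id=1 -> matches Beta
  - task 2 (Setup): project_id=2 -> matches Aurora
  - task 3 (Test): project_id=5 -> matches Helix
  - task 4 (Train): project_id=1 -> matches Beta
  - task 5 (Deploy): project_id=NULL, no match -> dropped
  - task 6 (Migrate): project_id=4 -> matches Vega
  - task 7 (Audit): project_id=5 -> matches Helix
So 1 of 7 rows is dropped.

SQL:
SELECT a.name, b.name AS project
FROM tasks a
INNER JOIN projects b ON a.project_id = b.id

Result:
name     | project
---------+--------
Document | Beta   
Setup    | Aurora 
Test     | Helix  
Train    | Beta   
Migrate  | Vega   
Audit    | Helix  


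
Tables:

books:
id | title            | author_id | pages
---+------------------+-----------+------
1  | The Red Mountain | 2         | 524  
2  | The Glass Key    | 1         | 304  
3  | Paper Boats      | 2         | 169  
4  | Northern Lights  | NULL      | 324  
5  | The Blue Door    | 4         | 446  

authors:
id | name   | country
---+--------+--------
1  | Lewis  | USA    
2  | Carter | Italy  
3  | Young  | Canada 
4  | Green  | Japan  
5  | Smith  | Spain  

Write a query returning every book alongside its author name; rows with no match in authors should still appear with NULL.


LEFT JOIN keeps every row from books (the left table); where author_id has no match in authors, the author columns become NULL. Walk through each book:
  - book 1 (The Red Mountain): author_id=2 -> matches Carter
  - book 2 (The Glass Key): author_id=1 -> matches Lewis
  - book 3 (Paper Boats): author_id=2 -> matches Carter
  - book 4 (Northern Lights): author_id=NULL, no match -> kept with NULL
  - book 5 (The Blue Door): author_id=4 -> matches Green
All 5 rows appear; 1 has NULL author.

SQL:
SELECT a.title, b.name AS author
FROM books a
LEFT JOIN authors b ON a.author_id = b.id

Result:
title            | author
-----------------+-------
The Red Mountain | Carter
The Glass Key    | Lewis 
Paper Boats      | Carter
Northern Lights  | NULL  
The Blue Door    | Green 


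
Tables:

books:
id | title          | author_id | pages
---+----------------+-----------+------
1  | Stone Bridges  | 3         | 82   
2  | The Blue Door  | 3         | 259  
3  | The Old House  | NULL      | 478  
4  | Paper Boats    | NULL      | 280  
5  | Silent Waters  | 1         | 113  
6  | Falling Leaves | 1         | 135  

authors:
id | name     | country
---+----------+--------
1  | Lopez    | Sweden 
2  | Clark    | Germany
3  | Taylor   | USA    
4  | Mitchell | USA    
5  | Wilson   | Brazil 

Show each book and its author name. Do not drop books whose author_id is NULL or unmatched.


LEFT JOIN keeps every row from books (the left table); where author_id has no match in authors, the author columns become NULL. Walk through each book:
  - book 1 (Stone Bridges): author_id=3 -> matches Taylor
  - book 2 (The Blue Door): author_id=3 -> matches Taylor
  - book 3 (The Old House): author_id=NULL, no match -> kept with NULL
  - book 4 (Paper Boats): author_id=NULL, no match -> kept with NULL
  - book 5 (Silent Waters): author_id=1 -> matches Lopez
  - book 6 (Falling Leaves): author_id=1 -> matches Lopez
All 6 rows appear; 2 have NULL author.

SQL:
SELECT a.title, b.name AS author
FROM books a
LEFT JOIN authors b ON a.author_id = b.id

Result:
title          | author
---------------+-------
Stone Bridges  | Taylor
The Blue Door  | Taylor
The Old House  | NULL  
Paper Boats    | NULL  
Silent Waters  | Lopez 
Falling Leaves | Lopez 


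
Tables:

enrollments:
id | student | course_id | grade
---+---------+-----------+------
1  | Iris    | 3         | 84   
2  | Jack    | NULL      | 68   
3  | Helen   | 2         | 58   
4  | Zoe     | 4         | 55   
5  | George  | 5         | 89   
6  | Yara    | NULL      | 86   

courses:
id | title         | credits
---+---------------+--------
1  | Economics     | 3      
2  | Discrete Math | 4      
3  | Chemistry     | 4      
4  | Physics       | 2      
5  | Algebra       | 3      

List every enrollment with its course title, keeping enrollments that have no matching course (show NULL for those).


LEFT JOIN keeps every row from enrollments (the left table); where course_id has no match in courses, the course columns become NULL. Walk through each enrollment:
  - enrollment 1 (Iris): course_id=3 -> matches Chemistry
  - enrollment 2 (Jack): course_id=NULL, no match -> kept with NULL
  - enrollment 3 (Helen): course_id=2 -> matches Discrete Math
  - enrollment 4 (Zoe): course_id=4 -> matches Physics
  - enrollment 5 (George): course_id=5 -> matches Algebra
  - enrollment 6 (Yara): course_id=NULL, no match -> kept with NULL
All 6 rows appear; 2 have NULL course.

SQL:
SELECT a.student, b.title AS course
FROM enrollments a
LEFT JOIN courses b ON a.course_id = b.id

Result:
student | course       
--------+--------------
Iris    | Chemistry    
Jack    | NULL         
Helen   | Discrete Math
Zoe     | Physics      
George  | Algebra      
Yara    | NULL         


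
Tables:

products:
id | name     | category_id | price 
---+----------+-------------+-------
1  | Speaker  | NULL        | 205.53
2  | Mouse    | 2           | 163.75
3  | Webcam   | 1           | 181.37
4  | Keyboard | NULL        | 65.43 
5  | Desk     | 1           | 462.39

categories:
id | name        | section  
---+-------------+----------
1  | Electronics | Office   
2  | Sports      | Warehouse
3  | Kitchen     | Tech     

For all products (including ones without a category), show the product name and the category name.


LEFT JOIN keeps every row from products (the left table); where category_id has no match in categories, the category columns become NULL. Walk through each product:
  - product 1 (Speaker): category_id=NULL, no match -> kept with NULL
  - product 2 (Mouse): category_id=2 -> matches Sports
  - product 3 (Webcam): category_id=1 -> matches Electronics
  - product 4 (Keyboard): category_id=NULL, no match -> kept with NULL
  - product 5 (Desk): category_id=1 -> matches Electronics
All 5 rows appear; 2 have NULL category.

SQL:
SELECT a.name, b.name AS category
FROM products a
LEFT JOIN categories b ON a.category_id = b.id

Result:
name     | category   
---------+------------
Speaker  | NULL       
Mouse    | Sports     
Webcam   | Electronics
Keyboard | NULL       
Desk     | Electronics


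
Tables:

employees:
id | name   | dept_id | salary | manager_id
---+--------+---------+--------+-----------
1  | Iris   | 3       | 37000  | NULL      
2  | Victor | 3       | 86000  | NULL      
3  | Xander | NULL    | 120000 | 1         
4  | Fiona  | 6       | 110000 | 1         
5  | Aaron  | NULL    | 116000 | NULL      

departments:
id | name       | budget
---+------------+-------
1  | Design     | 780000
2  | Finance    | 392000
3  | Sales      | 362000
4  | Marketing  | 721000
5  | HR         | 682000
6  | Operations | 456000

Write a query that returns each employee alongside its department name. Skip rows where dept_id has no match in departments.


INNER JOIN keeps only employees rows whose dept_id matches an id in departments. Walk through each employee:
  - employee 1 (Iris): dept_id=3 -> matches Sales
  - employee 2 (Victor): dept_id=3 -> matches Sales
  - employee 3 (Xander): dept_id=NULL, no match -> dropped
  - employee 4 (Fiona): dept_id=6 -> matches Operations
  - employee 5 (Aaron): dept_id=NULL, no match -> dropped
So 2 of 5 rows are dropped.

SQL:
SELECT a.name, b.name AS department
FROM employees a
INNER JOIN departments b ON a.dept_id = b.id

Result:
name   | department
-------+-----------
Iris   | Sales     
Victor | Sales     
Fiona  | Operations


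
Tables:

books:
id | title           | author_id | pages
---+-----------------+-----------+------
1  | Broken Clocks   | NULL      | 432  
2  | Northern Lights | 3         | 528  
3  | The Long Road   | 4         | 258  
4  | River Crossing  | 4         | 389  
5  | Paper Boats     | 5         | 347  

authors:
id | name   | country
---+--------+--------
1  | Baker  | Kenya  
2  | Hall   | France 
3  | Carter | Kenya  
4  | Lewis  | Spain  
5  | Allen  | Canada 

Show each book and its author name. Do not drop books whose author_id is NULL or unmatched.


LEFT JOIN keeps every row from books (the left table); where author_id has no match in authors, the author columns become NULL. Walk through each book:
  - book 1 (Broken Clocks): author_id=NULL, no match -> kept with NULL
  - book 2 (Northern Lights): author_id=3 -> matches Carter
  - book 3 (The Long Road): author_id=4 -> matches Lewis
  - book 4 (River Crossing): author_id=4 -> matches Lewis
  - book 5 (Paper Boats): author_id=5 -> matches Allen
All 5 rows appear; 1 has NULL author.

SQL:
SELECT a.title, b.name AS author
FROM books a
LEFT JOIN authors b ON a.author_id = b.id

Result:
title           | author
----------------+-------
Broken Clocks   | NULL  
Northern Lights | Carter
The Long Road   | Lewis 
River Crossing  | Lewis 
Paper Boats     | Allen 


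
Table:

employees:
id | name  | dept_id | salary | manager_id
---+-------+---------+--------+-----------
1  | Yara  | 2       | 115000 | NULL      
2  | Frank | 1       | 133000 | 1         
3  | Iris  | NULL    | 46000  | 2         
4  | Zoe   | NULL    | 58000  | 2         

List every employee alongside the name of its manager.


This is a self-join: employees is joined to a second copy of itself, matching each row's manager_id to another row's id. Use LEFT JOIN so rows with manager_id=NULL are kept.
  - employee 1 (Yara): manager_id=NULL -> NULL
  - employee 2 (Frank): manager_id=1 -> Yara
  - employee 3 (Iris): manager_id=2 -> Frank
  - employee 4 (Zoe): manager_id=2 -> Frank

SQL:
SELECT a.name AS item, b.name AS manager
FROM employees a
LEFT JOIN employees b ON a.manager_id = b.id

Result:
item  | manager
------+--------
Yara  | NULL   
Frank | Yara   
Iris  | Frank  
Zoe   | Frank  


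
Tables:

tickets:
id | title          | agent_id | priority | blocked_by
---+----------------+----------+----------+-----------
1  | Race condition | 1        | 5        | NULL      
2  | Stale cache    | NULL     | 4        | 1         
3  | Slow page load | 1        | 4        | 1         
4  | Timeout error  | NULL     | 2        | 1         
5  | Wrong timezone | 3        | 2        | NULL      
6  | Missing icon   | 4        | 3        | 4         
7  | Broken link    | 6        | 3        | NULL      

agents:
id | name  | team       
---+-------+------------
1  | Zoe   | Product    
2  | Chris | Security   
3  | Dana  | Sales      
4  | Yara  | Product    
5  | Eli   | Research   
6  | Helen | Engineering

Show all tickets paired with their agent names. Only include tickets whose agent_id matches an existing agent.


INNER JOIN keeps only tickets rows whose agent_id matches an id in agents. Walk through each ticket:
  - ticket 1 (Race condition): agent_id=1 -> matches Zoe
  - ticket 2 (Stale cache): agent_id=NULL, no match -> dropped
  - ticket 3 (Slow page load): agent_id=1 -> matches Zoe
  - ticket 4 (Timeout error): agent_id=NULL, no match -> dropped
  - ticket 5 (Wrong timezone): agent_id=3 -> matches Dana
  - ticket 6 (Missing icon): agent_id=4 -> matches Yara
  - ticket 7 (Broken link): agent_id=6 -> matches Helen
So 2 of 7 rows are dropped.

SQL:
SELECT a.title, b.name AS agent
FROM tickets a
INNER JOIN agents b ON a.agent_id = b.id

Result:
title          | agent
---------------+------
Race condition | Zoe  
Slow page load | Zoe  
Wrong timezone | Dana 
Missing icon   | Yara 
Broken link    | Helen


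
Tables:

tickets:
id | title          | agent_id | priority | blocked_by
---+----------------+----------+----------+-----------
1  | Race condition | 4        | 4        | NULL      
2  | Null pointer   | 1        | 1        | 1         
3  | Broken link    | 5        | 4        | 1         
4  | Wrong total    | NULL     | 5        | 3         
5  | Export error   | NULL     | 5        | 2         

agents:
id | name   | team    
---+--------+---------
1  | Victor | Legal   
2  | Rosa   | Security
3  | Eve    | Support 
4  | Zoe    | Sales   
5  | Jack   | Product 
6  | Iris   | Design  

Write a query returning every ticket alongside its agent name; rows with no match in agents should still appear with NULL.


LEFT JOIN keeps every row from tickets (the left table); where agent_id has no match in agents, the agent columns become NULL. Walk through each ticket:
  - ticket 1 (Race condition): agent_id=4 -> matches Zoe
  - ticket 2 (Null pointer): agent_id=1 -> matches Victor
  - ticket 3 (Broken link): agent_id=5 -> matches Jack
  - ticket 4 (Wrong total): agent_id=NULL, no match -> kept with NULL
  - ticket 5 (Export error): agent_id=NULL, no match -> kept with NULL
All 5 rows appear; 2 have NULL agent.

SQL:
SELECT a.title, b.name AS agent
FROM tickets a
LEFT JOIN agents b ON a.agent_id = b.id

Result:
title          | agent 
---------------+-------
Race condition | Zoe   
Null pointer   | Victor
Broken link    | Jack  
Wrong total    | NULL  
Export error   | NULL  


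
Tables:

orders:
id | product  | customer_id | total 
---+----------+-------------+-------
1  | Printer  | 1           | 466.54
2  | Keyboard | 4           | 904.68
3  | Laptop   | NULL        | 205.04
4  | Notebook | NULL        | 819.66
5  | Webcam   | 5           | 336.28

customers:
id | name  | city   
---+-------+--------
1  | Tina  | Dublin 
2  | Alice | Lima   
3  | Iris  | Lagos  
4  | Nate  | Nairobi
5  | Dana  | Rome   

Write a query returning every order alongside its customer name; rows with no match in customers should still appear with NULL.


LEFT JOIN keeps every row from orders (the left table); where customer_id has no match in customers, the customer columns become NULL. Walk through each order:
  - order 1 (Printer): customer_id=1 -> matches Tina
  - order 2 (Keyboard): customer_id=4 -> matches Nate
  - order 3 (Laptop): customer_id=NULL, no match -> kept with NULL
  - order 4 (Notebook): customer_id=NULL, no match -> kept with NULL
  - order 5 (Webcam): customer_id=5 -> matches Dana
All 5 rows appear; 2 have NULL customer.

SQL:
SELECT a.product, b.name AS customer
FROM orders a
LEFT JOIN customers b ON a.customer_id = b.id

Result:
product  | customer
---------+---------
Printer  | Tina    
Keyboard | Nate    
Laptop   | NULL    
Notebook | NULL    
Webcam   | Dana    


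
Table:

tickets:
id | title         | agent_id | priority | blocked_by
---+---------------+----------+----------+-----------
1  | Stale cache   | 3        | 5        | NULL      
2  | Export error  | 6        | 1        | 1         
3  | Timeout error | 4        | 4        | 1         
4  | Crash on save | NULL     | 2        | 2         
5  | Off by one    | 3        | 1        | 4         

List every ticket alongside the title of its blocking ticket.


This is a self-join: tickets is joined to a second copy of itself, matching each row's blocked_by to another row's id. Use LEFT JOIN so rows with blocked_by=NULL are kept.
  - ticket 1 (Stale cache): blocked_by=NULL -> NULL
  - ticket 2 (Export error): blocked_by=1 -> Stale cache
  - ticket 3 (Timeout error): blocked_by=1 -> Stale cache
  - ticket 4 (Crash on save): blocked_by=2 -> Export error
  - ticket 5 (Off by one): blocked_by=4 -> Crash on save

SQL:
SELECT a.title AS item, b.title AS blocked_by
FROM tickets a
LEFT JOIN tickets b ON a.blocked_by = b.id

Result:
item          | blocked_by   
--------------+--------------
Stale cache   | NULL         
Export error  | Stale cache  
Timeout error | Stale cache  
Crash on save | Export error 
Off by one    | Crash on save


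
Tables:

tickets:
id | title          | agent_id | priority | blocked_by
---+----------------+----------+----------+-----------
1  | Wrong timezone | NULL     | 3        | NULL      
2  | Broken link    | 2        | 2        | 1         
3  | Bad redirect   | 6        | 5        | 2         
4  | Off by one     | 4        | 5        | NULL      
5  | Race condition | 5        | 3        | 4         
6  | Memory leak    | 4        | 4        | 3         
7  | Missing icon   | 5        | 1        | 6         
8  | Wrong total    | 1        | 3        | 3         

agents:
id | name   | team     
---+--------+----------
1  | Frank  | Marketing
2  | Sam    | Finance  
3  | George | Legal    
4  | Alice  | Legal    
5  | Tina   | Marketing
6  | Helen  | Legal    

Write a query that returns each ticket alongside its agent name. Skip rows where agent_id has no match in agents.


INNER JOIN keeps only tickets rows whose agent_id matches an id in agents. Walk through each ticket:
  - ticket 1 (Wrong timezone): agent_id=NULL, no match -> dropped
  - ticket 2 (Broken link): agent_id=2 -> matches Sam
  - ticket 3 (Bad redirect): agent_id=6 -> matches Helen
  - ticket 4 (Off by one): agent_id=4 -> matches Alice
  - ticket 5 (Race condition): agent_id=5 -> matches Tina
  - ticket 6 (Memory leak): agent_id=4 -> matches Alice
  - ticket 7 (Missing icon): agent_id=5 -> matches Tina
  - ticket 8 (Wrong total): agent_id=1 -> matches Frank
So 1 of 8 rows is dropped.

SQL:
SELECT a.title, b.name AS agent
FROM tickets a
INNER JOIN agents b ON a.agent_id = b.id

Result:
title          | agent
---------------+------
Broken link    | Sam  
Bad redirect   | Helen
Off by one     | Alice
Race condition | Tina 
Memory leak    | Alice
Missing icon   | Tina 
Wrong total    | Frank


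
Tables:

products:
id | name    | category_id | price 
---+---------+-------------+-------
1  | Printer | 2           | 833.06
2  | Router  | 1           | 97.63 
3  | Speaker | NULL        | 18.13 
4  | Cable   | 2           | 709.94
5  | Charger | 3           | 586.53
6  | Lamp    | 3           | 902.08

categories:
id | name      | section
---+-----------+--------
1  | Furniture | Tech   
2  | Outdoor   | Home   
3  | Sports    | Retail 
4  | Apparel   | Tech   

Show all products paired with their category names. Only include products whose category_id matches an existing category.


INNER JOIN keeps only products rows whose category_id matches an id in categories. Walk through each product:
  - product 1 (Printer): category_id=2 -> matches Outdoor
  - product 2 (Router): category_id=1 -> matches Furniture
  - product 3 (Speaker): category_id=NULL, no match -> dropped
  - product 4 (Cable): category_id=2 -> matches Outdoor
  - product 5 (Charger): category_id=3 -> matches Sports
  - product 6 (Lamp): category_id=3 -> matches Sports
So 1 of 6 rows is dropped.

SQL:
SELECT a.name, b.name AS category
FROM products a
INNER JOIN categories b ON a.category_id = b.id

Result:
name    | category 
--------+----------
Printer | Outdoor  
Router  | Furniture
Cable   | Outdoor  
Charger | Sports   
Lamp    | Sports   


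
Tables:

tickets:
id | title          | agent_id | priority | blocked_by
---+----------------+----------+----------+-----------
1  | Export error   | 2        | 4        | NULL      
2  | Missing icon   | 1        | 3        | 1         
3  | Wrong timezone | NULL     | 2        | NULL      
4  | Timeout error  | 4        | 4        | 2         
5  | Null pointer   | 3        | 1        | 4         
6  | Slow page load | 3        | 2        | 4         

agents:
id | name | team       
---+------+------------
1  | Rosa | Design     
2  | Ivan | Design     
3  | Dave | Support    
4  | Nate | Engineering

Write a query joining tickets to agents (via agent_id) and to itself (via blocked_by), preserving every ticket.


Two LEFT JOINs from the same base table tickets: one to agents via agent_id, one to tickets itself via blocked_by. Both are LEFT so every ticket is preserved.
Match against agents:
  - ticket 1 (Export error): agent_id=2 -> matches Ivan
  - ticket 2 (Missing icon): agent_id=1 -> matches Rosa
  - ticket 3 (Wrong timezone): agent_id=NULL, no match -> kept with NULL
  - ticket 4 (Timeout error): agent_id=4 -> matches Nate
  - ticket 5 (Null pointer): agent_id=3 -> matches Dave
  - ticket 6 (Slow page load): agent_id=3 -> matches Dave
Match against tickets (self):
  - ticket 1 (Export error): blocked_by=NULL -> NULL
  - ticket 2 (Missing icon): blocked_by=1 -> Export error
  - ticket 3 (Wrong timezone): blocked_by=NULL -> NULL
  - ticket 4 (Timeout error): blocked_by=2 -> Missing icon
  - ticket 5 (Null pointer): blocked_by=4 -> Timeout error
  - ticket 6 (Slow page load): blocked_by=4 -> Timeout error

SQL:
SELECT a.title, b.name AS agent, c.title AS blocked_by
FROM tickets a
LEFT JOIN agents b ON a.agent_id = b.id
LEFT JOIN tickets c ON a.blocked_by = c.id

Result:
title          | agent | blocked_by   
---------------+-------+--------------
Export error   | Ivan  | NULL         
Missing icon   | Rosa  | Export error 
Wrong timezone | NULL  | NULL         
Timeout error  | Nate  | Missing icon 
Null pointer   | Dave  | Timeout error
Slow page load | Dave  | Timeout error


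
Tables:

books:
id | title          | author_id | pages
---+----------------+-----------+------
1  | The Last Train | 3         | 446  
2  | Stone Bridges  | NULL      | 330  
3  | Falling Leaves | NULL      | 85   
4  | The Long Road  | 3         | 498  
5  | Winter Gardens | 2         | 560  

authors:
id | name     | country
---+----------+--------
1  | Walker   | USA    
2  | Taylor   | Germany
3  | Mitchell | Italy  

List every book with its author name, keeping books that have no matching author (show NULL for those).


LEFT JOIN keeps every row from books (the left table); where author_id has no match in authors, the author columns become NULL. Walk through each book:
  - book 1 (The Last Train): author_id=3 -> matches Mitchell
  - book 2 (Stone Bridges): author_id=NULL, no match -> kept with NULL
  - book 3 (Falling Leaves): author_id=NULL, no match -> kept with NULL
  - book 4 (The Long Road): author_id=3 -> matches Mitchell
  - book 5 (Winter Gardens): author_id=2 -> matches Taylor
All 5 rows appear; 2 have NULL author.

SQL:
SELECT a.title, b.name AS author
FROM books a
LEFT JOIN authors b ON a.author_id = b.id

Result:
title          | author  
---------------+---------
The Last Train | Mitchell
Stone Bridges  | NULL    
Falling Leaves | NULL    
The Long Road  | Mitchell
Winter Gardens | Taylor  


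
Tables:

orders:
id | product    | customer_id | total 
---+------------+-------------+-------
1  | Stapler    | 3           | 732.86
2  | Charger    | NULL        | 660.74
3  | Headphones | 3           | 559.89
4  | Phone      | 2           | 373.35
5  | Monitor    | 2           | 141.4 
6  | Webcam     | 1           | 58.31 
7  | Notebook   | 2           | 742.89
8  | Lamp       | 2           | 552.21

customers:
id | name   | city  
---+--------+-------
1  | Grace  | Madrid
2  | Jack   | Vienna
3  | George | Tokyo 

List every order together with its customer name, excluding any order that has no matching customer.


INNER JOIN keeps only orders rows whose customer_id matches an id in customers. Walk through each order:
  - order 1 (Stapler): customer_id=3 -> matches George
  - order 2 (Charger): customer_id=NULL, no match -> dropped
  - order 3 (Headphones): customer_id=3 -> matches George
  - order 4 (Phone): customer_id=2 -> matches Jack
  - order 5 (Monitor): customer_id=2 -> matches Jack
  - order 6 (Webcam): customer_id=1 -> matches Grace
  - order 7 (Notebook): customer_id=2 -> matches Jack
  - order 8 (Lamp): customer_id=2 -> matches Jack
So 1 of 8 rows is dropped.

SQL:
SELECT a.product, b.name AS customer
FROM orders a
INNER JOIN customers b ON a.customer_id = b.id

Result:
product    | customer
-----------+---------
Stapler    | George  
Headphones | George  
Phone      | Jack    
Monitor    | Jack    
Webcam     | Grace   
Notebook   | Jack    
Lamp       | Jack    


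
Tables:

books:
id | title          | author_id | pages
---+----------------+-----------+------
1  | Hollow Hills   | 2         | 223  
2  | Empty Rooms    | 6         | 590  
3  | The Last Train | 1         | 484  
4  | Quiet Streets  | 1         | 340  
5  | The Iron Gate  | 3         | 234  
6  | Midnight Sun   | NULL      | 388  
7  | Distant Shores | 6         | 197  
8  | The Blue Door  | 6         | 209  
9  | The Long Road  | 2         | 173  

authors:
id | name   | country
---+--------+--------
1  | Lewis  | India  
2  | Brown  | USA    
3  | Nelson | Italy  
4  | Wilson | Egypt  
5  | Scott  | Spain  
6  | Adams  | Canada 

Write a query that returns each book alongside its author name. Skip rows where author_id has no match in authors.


INNER JOIN keeps only books rows whose author_id matches an id in authors. Walk through each book:
  - book 1 (Hollow Hills): author_id=2 -> matches Brown
  - book 2 (Empty Rooms): author_id=6 -> matches Adams
  - book 3 (The Last Train): author_id=1 -> matches Lewis
  - book 4 (Quiet Streets): author_id=1 -> matches Lewis
  - book 5 (The Iron Gate): author_id=3 -> matches Nelson
  - book 6 (Midnight Sun): author_id=NULL, no match -> dropped
  - book 7 (Distant Shores): author_id=6 -> matches Adams
  - book 8 (The Blue Door): author_id=6 -> matches Adams
  - book 9 (The Long Road): author_id=2 -> matches Brown
So 1 of 9 rows is dropped.

SQL:
SELECT a.title, b.name AS author
FROM books a
INNER JOIN authors b ON a.author_id = b.id

Result:
title          | author
---------------+-------
Hollow Hills   | Brown 
Empty Rooms    | Adams 
The Last Train | Lewis 
Quiet Streets  | Lewis 
The Iron Gate  | Nelson
Distant Shores | Adams 
The Blue Door  | Adams 
The Long Road  | Brown 


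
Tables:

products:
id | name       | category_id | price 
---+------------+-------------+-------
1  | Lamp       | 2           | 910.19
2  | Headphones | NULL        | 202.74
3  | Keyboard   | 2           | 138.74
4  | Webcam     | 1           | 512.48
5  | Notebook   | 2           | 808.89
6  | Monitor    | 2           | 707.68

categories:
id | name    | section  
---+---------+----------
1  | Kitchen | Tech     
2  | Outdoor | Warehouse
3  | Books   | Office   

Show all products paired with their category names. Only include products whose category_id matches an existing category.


INNER JOIN keeps only products rows whose category_id matches an id in categories. Walk through each product:
  - product 1 (Lamp): category_id=2 -> matches Outdoor
  - product 2 (Headphones): category_id=NULL, no match -> dropped
  - product 3 (Keyboard): category_id=2 -> matches Outdoor
  - product 4 (Webcam): category_id=1 -> matches Kitchen
  - product 5 (Notebook): category_id=2 -> matches Outdoor
  - product 6 (Monitor): category_id=2 -> matches Outdoor
So 1 of 6 rows is dropped.

SQL:
SELECT a.name, b.name AS category
FROM products a
INNER JOIN categories b ON a.category_id = b.id

Result:
name     | category
---------+---------
Lamp     | Outdoor 
Keyboard | Outdoor 
Webcam   | Kitchen 
Notebook | Outdoor 
Monitor  | Outdoor 


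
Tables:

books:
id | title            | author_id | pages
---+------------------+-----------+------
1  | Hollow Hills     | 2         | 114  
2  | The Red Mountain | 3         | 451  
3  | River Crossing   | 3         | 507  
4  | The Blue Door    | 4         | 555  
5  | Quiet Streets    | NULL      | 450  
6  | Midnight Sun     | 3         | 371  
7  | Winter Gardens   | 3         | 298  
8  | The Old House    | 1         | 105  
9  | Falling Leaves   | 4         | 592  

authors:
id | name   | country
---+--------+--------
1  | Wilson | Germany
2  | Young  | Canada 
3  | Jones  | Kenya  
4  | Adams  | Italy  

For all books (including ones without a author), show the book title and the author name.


LEFT JOIN keeps every row from books (the left table); where author_id has no match in authors, the author columns become NULL. Walk through each book:
  - book 1 (Hollow Hills): author_id=2 -> matches Young
  - book 2 (The Red Mountain): author_id=3 -> matches Jones
  - book 3 (River Crossing): author_id=3 -> matches Jones
  - book 4 (The Blue Door): author_id=4 -> matches Adams
  - book 5 (Quiet Streets): author_id=NULL, no match -> kept with NULL
  - book 6 (Midnight Sun): author_id=3 -> matches Jones
  - book 7 (Winter Gardens): author_id=3 -> matches Jones
  - book 8 (The Old House): author_id=1 -> matches Wilson
  - book 9 (Falling Leaves): author_id=4 -> matches Adams
All 9 rows appear; 1 has NULL author.

SQL:
SELECT a.title, b.name AS author
FROM books a
LEFT JOIN authors b ON a.author_id = b.id

Result:
title            | author
-----------------+-------
Hollow Hills     | Young 
The Red Mountain | Jones 
River Crossing   | Jones 
The Blue Door    | Adams 
Quiet Streets    | NULL  
Midnight Sun     | Jones 
Winter Gardens   | Jones 
The Old House    | Wilson
Falling Leaves   | Adams 


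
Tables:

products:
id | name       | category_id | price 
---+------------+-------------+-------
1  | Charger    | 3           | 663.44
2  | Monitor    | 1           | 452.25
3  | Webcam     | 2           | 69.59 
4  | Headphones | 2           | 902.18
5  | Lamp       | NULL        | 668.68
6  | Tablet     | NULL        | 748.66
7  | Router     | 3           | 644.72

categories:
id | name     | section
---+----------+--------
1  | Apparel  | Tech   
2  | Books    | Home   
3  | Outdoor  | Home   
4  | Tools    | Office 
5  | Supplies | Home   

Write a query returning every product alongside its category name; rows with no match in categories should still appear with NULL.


LEFT JOIN keeps every row from products (the left table); where category_id has no match in categories, the category columns become NULL. Walk through each product:
  - product 1 (Charger): category_id=3 -> matches Outdoor
  - product 2 (Monitor): category_id=1 -> matches Apparel
  - product 3 (Webcam): category_id=2 -> matches Books
  - product 4 (Headphones): category_id=2 -> matches Books
  - product 5 (Lamp): category_id=NULL, no match -> kept with NULL
  - product 6 (Tablet): category_id=NULL, no match -> kept with NULL
  - product 7 (Router): category_id=3 -> matches Outdoor
All 7 rows appear; 2 have NULL category.

SQL:
SELECT a.name, b.name AS category
FROM products a
LEFT JOIN categories b ON a.category_id = b.id

Result:
name       | category
-----------+---------
Charger    | Outdoor 
Monitor    | Apparel 
Webcam     | Books   
Headphones | Books   
Lamp       | NULL    
Tablet     | NULL    
Router     | Outdoor 


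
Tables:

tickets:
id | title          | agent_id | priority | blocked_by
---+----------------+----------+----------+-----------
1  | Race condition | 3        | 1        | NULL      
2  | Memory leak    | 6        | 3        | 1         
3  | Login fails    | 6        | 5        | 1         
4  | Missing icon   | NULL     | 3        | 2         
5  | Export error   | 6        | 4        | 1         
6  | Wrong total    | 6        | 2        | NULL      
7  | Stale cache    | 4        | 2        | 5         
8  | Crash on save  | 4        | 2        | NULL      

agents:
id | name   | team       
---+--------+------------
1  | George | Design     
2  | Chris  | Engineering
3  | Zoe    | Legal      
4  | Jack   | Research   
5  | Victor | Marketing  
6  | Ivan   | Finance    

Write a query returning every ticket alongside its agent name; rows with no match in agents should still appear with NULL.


LEFT JOIN keeps every row from tickets (the left table); where agent_id has no match in agents, the agent columns become NULL. Walk through each ticket:
  - ticket 1 (Race condition): agent_id=3 -> matches Zoe
  - ticket 2 (Memory leak): agent_id=6 -> matches Ivan
  - ticket 3 (Login fails): agent_id=6 -> matches Ivan
  - ticket 4 (Missing icon): agent_id=NULL, no match -> kept with NULL
  - ticket 5 (Export error): agent_id=6 -> matches Ivan
  - ticket 6 (Wrong total): agent_id=6 -> matches Ivan
  - ticket 7 (Stale cache): agent_id=4 -> matches Jack
  - ticket 8 (Crash on save): agent_id=4 -> matches Jack
All 8 rows appear; 1 has NULL agent.

SQL:
SELECT a.title, b.name AS agent
FROM tickets a
LEFT JOIN agents b ON a.agent_id = b.id

Result:
title          | agent
---------------+------
Race condition | Zoe  
Memory leak    | Ivan 
Login fails    | Ivan 
Missing icon   | NULL 
Export error   | Ivan 
Wrong total    | Ivan 
Stale cache    | Jack 
Crash on save  | Jack 


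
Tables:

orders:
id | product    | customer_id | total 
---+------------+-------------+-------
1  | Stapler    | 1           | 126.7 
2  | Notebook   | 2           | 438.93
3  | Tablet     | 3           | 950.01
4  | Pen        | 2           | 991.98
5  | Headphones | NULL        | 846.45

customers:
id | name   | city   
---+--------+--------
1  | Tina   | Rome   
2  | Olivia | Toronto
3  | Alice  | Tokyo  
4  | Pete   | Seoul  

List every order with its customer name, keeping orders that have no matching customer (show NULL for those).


LEFT JOIN keeps every row from orders (the left table); where customer_id has no match in customers, the customer columns become NULL. Walk through each order:
  - order 1 (Stapler): customer_id=1 -> matches Tina
  - order 2 (Notebook): customer_id=2 -> matches Olivia
  - order 3 (Tablet): customer_id=3 -> matches Alice
  - order 4 (Pen): customer_id=2 -> matches Olivia
  - order 5 (Headphones): customer_id=NULL, no match -> kept with NULL
All 5 rows appear; 1 has NULL customer.

SQL:
SELECT a.product, b.name AS customer
FROM orders a
LEFT JOIN customers b ON a.customer_id = b.id

Result:
product    | customer
-----------+---------
Stapler    | Tina    
Notebook   | Olivia  
Tablet     | Alice   
Pen        | Olivia  
Headphones | NULL    


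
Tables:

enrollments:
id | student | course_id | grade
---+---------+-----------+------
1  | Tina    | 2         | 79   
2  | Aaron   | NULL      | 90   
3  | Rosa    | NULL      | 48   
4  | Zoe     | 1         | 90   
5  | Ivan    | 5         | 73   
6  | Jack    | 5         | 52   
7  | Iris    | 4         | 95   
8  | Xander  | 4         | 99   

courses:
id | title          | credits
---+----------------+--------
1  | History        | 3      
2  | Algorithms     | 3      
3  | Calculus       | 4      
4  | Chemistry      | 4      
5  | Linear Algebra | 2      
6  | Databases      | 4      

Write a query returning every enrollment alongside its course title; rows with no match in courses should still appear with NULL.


LEFT JOIN keeps every row from enrollments (the left table); where course_id has no match in courses, the course columns become NULL. Walk through each enrollment:
  - enrollment 1 (Tina): course_id=2 -> matches Algorithms
  - enrollment 2 (Aaron): course_id=NULL, no match -> kept with NULL
  - enrollment 3 (Rosa): course_id=NULL, no match -> kept with NULL
  - enrollment 4 (Zoe): course_id=1 -> matches History
  - enrollment 5 (Ivan): course_id=5 -> matches Linear Algebra
  - enrollment 6 (Jack): course_id=5 -> matches Linear Algebra
  - enrollment 7 (Iris): course_id=4 -> matches Chemistry
  - enrollment 8 (Xander): course_id=4 -> matches Chemistry
All 8 rows appear; 2 have NULL course.

SQL:
SELECT a.student, b.title AS course
FROM enrollments a
LEFT JOIN courses b ON a.course_id = b.id

Result:
student | course        
--------+---------------
Tina    | Algorithms    
Aaron   | NULL          
Rosa    | NULL          
Zoe     | History       
Ivan    | Linear Algebra
Jack    | Linear Algebra
Iris    | Chemistry     
Xander  | Chemistry     


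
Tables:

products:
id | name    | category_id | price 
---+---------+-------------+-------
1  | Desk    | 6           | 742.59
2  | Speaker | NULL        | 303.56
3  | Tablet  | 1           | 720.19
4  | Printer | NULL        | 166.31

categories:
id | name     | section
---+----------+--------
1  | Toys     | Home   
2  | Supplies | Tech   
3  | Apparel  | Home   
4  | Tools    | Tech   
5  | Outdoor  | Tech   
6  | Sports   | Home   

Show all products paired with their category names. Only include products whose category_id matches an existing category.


INNER JOIN keeps only products rows whose category_id matches an id in categories. Walk through each product:
  - product 1 (Desk): category_id=6 -> matches Sports
  - product 2 (Speaker): category_id=NULL, no match -> dropped
  - product 3 (Tablet): category_id=1 -> matches Toys
  - product 4 (Printer): category_id=NULL, no match -> dropped
So 2 of 4 rows are dropped.

SQL:
SELECT a.name, b.name AS category
FROM products a
INNER JOIN categories b ON a.category_id = b.id

Result:
name   | category
-------+---------
Desk   | Sports  
Tablet | Toys    


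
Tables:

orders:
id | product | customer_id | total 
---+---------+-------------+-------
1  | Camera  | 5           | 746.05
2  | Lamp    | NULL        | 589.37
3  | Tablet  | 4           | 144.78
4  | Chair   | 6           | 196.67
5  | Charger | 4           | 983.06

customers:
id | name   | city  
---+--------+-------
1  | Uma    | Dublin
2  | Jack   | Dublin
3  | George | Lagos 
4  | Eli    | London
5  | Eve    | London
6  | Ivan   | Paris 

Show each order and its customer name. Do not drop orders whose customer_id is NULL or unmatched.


LEFT JOIN keeps every row from orders (the left table); where customer_id has no match in customers, the customer columns become NULL. Walk through each order:
  - order 1 (Camera): customer_id=5 -> matches Eve
  - order 2 (Lamp): customer_id=NULL, no match -> kept with NULL
  - order 3 (Tablet): customer_id=4 -> matches Eli
  - order 4 (Chair): customer_id=6 -> matches Ivan
  - order 5 (Charger): customer_id=4 -> matches Eli
All 5 rows appear; 1 has NULL customer.

SQL:
SELECT a.product, b.name AS customer
FROM orders a
LEFT JOIN customers b ON a.customer_id = b.id

Result:
product | customer
--------+---------
Camera  | Eve     
Lamp    | NULL    
Tablet  | Eli     
Chair   | Ivan    
Charger | Eli     


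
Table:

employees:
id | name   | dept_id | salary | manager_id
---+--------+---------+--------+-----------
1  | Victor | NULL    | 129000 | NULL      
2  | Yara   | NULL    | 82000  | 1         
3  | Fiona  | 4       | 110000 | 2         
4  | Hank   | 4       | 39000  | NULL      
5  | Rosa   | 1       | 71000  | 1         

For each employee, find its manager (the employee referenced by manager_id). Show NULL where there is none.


This is a self-join: employees is joined to a second copy of itself, matching each row's manager_id to another row's id. Use LEFT JOIN so rows with manager_id=NULL are kept.
  - employee 1 (Victor): manager_id=NULL -> NULL
  - employee 2 (Yara): manager_id=1 -> Victor
  - employee 3 (Fiona): manager_id=2 -> Yara
  - employee 4 (Hank): manager_id=NULL -> NULL
  - employee 5 (Rosa): manager_id=1 -> Victor

SQL:
SELECT a.name AS item, b.name AS manager
FROM employees a
LEFT JOIN employees b ON a.manager_id = b.id

Result:
item   | manager
-------+--------
Victor | NULL   
Yara   | Victor 
Fiona  | Yara   
Hank   | NULL   
Rosa   | Victor 
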